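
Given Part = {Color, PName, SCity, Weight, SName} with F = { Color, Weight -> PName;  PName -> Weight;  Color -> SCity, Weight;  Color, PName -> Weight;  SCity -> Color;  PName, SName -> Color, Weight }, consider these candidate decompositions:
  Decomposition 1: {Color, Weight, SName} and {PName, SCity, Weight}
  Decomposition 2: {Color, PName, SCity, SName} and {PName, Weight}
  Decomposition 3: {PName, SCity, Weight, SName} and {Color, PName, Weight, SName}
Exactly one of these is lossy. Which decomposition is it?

Decomposition 1: common = {Weight}, closure = {Weight} → lossy.
Decomposition 2: common = {PName}, closure = {PName, Weight} → lossless.
Decomposition 3: common = {PName, Weight, SName}, closure = {Color, PName, SCity, Weight, SName} → lossless.

Decomposition 1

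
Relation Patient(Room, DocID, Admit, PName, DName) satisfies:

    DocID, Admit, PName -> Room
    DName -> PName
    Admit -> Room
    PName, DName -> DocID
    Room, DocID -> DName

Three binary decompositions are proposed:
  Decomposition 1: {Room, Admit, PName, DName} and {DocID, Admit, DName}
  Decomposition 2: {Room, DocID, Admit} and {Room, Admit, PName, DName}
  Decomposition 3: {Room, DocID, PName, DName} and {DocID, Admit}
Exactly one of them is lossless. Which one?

Decomposition 1: common = {Admit, DName}, closure = {Room, DocID, Admit, PName, DName} → lossless.
Decomposition 2: common = {Room, Admit}, closure = {Room, Admit} → lossy.
Decomposition 3: common = {DocID}, closure = {DocID} → lossy.

Decomposition 1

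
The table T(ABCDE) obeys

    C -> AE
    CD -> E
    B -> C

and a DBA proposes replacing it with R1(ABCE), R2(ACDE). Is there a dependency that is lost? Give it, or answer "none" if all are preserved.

C → AE lies within R1.
CD → E lies within R2.
B → C lies within R1.
Every dependency is enforceable on the fragments, so the decomposition is dependency-preserving.

none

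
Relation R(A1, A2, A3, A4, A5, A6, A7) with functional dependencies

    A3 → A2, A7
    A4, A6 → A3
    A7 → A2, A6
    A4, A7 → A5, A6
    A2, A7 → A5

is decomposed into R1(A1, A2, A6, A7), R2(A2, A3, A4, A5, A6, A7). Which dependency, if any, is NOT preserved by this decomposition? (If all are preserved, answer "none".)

none

A3 → A2, A7 lies within R2.
A4, A6 → A3 lies within R2.
A7 → A2, A6 lies within R1.
A4, A7 → A5, A6 lies within R2.
A2, A7 → A5 lies within R2.
Every dependency is enforceable on the fragments, so the decomposition is dependency-preserving.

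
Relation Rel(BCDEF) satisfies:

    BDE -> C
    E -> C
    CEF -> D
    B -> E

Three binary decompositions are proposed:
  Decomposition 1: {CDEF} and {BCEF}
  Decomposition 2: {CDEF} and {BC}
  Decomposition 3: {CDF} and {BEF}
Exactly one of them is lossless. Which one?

Decomposition 1: common = {CEF}, closure = {CDEF} → lossless.
Decomposition 2: common = {C}, closure = {C} → lossy.
Decomposition 3: common = {F}, closure = {F} → lossy.

Decomposition 1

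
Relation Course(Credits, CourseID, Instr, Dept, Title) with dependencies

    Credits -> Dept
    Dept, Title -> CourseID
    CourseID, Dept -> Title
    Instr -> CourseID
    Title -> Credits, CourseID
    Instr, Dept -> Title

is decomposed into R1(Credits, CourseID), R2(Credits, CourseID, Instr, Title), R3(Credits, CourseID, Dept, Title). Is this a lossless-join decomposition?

Yes

Chase test. Columns are Credits, CourseID, Instr, Dept, Title; row i has aⱼ where attribute j ∈ Ri, else bᵢⱼ.
Initial tableau (one row per fragment):
  row 1: a1 a2 b13 b14 b15
  row 2: a1 a2 a3 b24 a5
  row 3: a1 a2 b33 a4 a5
Rows 1 and 2 agree on Credits; apply Credits→Dept and equate their Dept entries.
Rows 1 and 3 agree on Credits; apply Credits→Dept and equate their Dept entries.
Rows 1 and 2 agree on CourseID, Dept; apply CourseID, Dept→Title and equate their Title entries.
Row 2 is now all distinguished symbols — the join is lossless.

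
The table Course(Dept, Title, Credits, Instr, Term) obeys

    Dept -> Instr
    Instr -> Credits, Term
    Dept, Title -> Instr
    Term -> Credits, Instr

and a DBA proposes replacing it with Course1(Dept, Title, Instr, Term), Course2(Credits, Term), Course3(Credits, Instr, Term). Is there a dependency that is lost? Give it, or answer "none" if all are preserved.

none

Dept → Instr lies within Course1.
Instr → Credits, Term lies within Course3.
Dept, Title → Instr lies within Course1.
Term → Credits, Instr lies within Course3.
Every dependency is enforceable on the fragments, so the decomposition is dependency-preserving.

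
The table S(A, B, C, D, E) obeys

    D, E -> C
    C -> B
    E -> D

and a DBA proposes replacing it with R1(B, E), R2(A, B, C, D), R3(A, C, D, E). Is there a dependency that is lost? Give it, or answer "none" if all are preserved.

D, E → C lies within R3.
C → B lies within R2.
E → D lies within R3.
Every dependency is enforceable on the fragments, so the decomposition is dependency-preserving.

none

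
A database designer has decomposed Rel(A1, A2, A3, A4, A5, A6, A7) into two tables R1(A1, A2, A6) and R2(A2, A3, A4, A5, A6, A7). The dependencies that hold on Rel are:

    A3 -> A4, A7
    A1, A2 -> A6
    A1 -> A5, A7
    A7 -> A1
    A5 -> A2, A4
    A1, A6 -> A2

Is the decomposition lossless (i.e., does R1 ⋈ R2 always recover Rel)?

No

Common attributes: R1 ∩ R2 = {A2, A6}.
No dependency enlarges {A2, A6}, so (A2, A6)⁺ = {A2, A6}.
The closure contains neither all of R1 = {A1, A2, A6} nor all of R2 = {A2, A3, A4, A5, A6, A7}, so the common attributes are not a superkey of either fragment. The join is lossy.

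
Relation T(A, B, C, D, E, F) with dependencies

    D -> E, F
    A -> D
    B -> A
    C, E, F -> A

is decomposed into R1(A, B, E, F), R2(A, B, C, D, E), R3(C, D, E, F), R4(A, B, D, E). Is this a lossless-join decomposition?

Chase test. Columns are A, B, C, D, E, F; row i has aⱼ where attribute j ∈ Ri, else bᵢⱼ.
Initial tableau (one row per fragment):
  row 1: a1 a2 b13 b14 a5 a6
  row 2: a1 a2 a3 a4 a5 b26
  row 3: b31 b32 a3 a4 a5 a6
  row 4: a1 a2 b43 a4 a5 b46
Rows 2 and 3 agree on D; apply D→E, F and equate their E, F entries.
Rows 2 and 4 agree on D; apply D→E, F and equate their E, F entries.
Rows 1 and 2 agree on A; apply A→D and equate their D entries.
Rows 2 and 3 agree on C, E, F; apply C, E, F→A and equate their A entries.
Row 2 is now all distinguished symbols — the join is lossless.

Yes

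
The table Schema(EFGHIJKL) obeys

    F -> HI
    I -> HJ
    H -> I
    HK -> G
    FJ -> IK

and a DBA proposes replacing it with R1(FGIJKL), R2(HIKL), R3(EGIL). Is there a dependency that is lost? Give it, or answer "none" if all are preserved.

F → HI: restricted closure across fragments reaches HI.
I → HJ: restricted closure across fragments reaches HJ.
H → I lies within R2.
HK → G: restricted closure across fragments reaches G.
FJ → IK lies within R1.
Every dependency is enforceable on the fragments, so the decomposition is dependency-preserving.

none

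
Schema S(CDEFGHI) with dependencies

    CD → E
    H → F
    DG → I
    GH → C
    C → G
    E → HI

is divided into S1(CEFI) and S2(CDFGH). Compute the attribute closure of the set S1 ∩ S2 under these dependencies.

CFG

S1 ∩ S2 = {CF}.
C → G applies, adding G
Closure: {CFG}.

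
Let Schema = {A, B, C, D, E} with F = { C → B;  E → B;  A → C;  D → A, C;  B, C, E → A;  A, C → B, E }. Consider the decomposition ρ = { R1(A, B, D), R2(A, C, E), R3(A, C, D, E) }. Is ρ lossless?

Yes

Chase test. Columns are A, B, C, D, E; row i has aⱼ where attribute j ∈ Ri, else bᵢⱼ.
Initial tableau (one row per fragment):
  row 1: a1 a2 b13 a4 b15
  row 2: a1 b22 a3 b24 a5
  row 3: a1 b32 a3 a4 a5
Rows 2 and 3 agree on C; apply C→B and equate their B entries.
Rows 1 and 2 agree on A; apply A→C and equate their C entries.
Rows 1 and 2 agree on A, C; apply A, C→B, E and equate their B, E entries.
Row 1 is now all distinguished symbols — the join is lossless.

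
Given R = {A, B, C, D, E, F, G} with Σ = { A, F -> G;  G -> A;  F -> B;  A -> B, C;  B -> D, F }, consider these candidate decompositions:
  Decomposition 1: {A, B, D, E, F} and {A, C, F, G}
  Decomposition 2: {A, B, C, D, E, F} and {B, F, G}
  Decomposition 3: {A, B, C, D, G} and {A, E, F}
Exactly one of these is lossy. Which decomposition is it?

Decomposition 2

Decomposition 1: common = {A, F}, closure = {A, B, C, D, F, G} → lossless.
Decomposition 2: common = {B, F}, closure = {B, D, F} → lossy.
Decomposition 3: common = {A}, closure = {A, B, C, D, F, G} → lossless.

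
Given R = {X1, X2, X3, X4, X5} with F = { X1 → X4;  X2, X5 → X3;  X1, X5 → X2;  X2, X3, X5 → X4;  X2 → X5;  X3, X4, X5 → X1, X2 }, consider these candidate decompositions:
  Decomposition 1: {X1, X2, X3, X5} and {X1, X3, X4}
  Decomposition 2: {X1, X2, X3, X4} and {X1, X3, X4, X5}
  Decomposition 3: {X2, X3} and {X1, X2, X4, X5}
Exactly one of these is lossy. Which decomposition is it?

Decomposition 2

Decomposition 1: common = {X1, X3}, closure = {X1, X3, X4} → lossless.
Decomposition 2: common = {X1, X3, X4}, closure = {X1, X3, X4} → lossy.
Decomposition 3: common = {X2}, closure = {X1, X2, X3, X4, X5} → lossless.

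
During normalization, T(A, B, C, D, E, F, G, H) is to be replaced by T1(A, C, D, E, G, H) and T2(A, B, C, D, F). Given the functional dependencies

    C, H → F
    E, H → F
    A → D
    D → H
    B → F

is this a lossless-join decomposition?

Common attributes: T1 ∩ T2 = {A, C, D}.
Closure of {A, C, D}: D → H applies, adding H; C, H → F applies, adding F. So (A, C, D)⁺ = {A, C, D, F, H}.
The closure contains neither all of T1 = {A, C, D, E, G, H} nor all of T2 = {A, B, C, D, F}, so the common attributes are not a superkey of either fragment. The join is lossy.

No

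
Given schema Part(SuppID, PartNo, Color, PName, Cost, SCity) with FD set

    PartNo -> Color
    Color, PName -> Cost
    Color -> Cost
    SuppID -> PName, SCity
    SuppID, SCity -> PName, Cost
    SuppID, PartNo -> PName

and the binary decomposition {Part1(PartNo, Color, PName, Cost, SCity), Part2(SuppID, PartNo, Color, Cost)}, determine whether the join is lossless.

Common attributes: Part1 ∩ Part2 = {PartNo, Color, Cost}.
No dependency enlarges {PartNo, Color, Cost}, so (PartNo, Color, Cost)⁺ = {PartNo, Color, Cost}.
The closure contains neither all of Part1 = {PartNo, Color, PName, Cost, SCity} nor all of Part2 = {SuppID, PartNo, Color, Cost}, so the common attributes are not a superkey of either fragment. The join is lossy.

No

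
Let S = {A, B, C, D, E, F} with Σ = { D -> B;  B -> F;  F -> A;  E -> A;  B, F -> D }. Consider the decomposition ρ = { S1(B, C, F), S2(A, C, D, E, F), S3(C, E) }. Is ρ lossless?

No

Chase test. Columns are A, B, C, D, E, F; row i has aⱼ where attribute j ∈ Si, else bᵢⱼ.
Initial tableau (one row per fragment):
  row 1: b11 a2 a3 b14 b15 a6
  row 2: a1 b22 a3 a4 a5 a6
  row 3: b31 b32 a3 b34 a5 b36
Rows 1 and 2 agree on F; apply F→A and equate their A entries.
Rows 2 and 3 agree on E; apply E→A and equate their A entries.
No row becomes fully distinguished — the join is lossy.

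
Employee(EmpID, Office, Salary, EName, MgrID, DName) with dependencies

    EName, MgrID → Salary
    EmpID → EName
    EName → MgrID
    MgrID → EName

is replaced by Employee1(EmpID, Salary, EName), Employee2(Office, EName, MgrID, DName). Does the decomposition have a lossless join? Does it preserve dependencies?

lossy but dependency-preserving

Lossless test: (EName)⁺ = {Salary, EName, MgrID}, which is a superkey of neither fragment — lossy.
Dependency preservation: EName, MgrID → Salary is not contained in any single fragment, but the restricted closure of its left-hand side across the fragments still reaches the right-hand side; the remaining FDs each lie inside some fragment. All dependencies are preserved.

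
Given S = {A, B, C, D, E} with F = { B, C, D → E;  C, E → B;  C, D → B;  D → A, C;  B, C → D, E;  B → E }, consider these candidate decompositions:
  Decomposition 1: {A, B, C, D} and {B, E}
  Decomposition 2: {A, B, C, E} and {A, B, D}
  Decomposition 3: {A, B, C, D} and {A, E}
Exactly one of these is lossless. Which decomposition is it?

Decomposition 1: common = {B}, closure = {B, E} → lossless.
Decomposition 2: common = {A, B}, closure = {A, B, E} → lossy.
Decomposition 3: common = {A}, closure = {A} → lossy.

Decomposition 1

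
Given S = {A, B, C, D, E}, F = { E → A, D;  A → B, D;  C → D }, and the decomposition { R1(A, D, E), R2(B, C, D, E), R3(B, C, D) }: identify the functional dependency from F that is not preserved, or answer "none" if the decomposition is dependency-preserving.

A → B, D

Check A → B, D: no single fragment contains all of {A, B, D}, and the restricted closure of {A} across the fragments never reaches {B, D}.
E → A, D is preserved.
C → D is preserved.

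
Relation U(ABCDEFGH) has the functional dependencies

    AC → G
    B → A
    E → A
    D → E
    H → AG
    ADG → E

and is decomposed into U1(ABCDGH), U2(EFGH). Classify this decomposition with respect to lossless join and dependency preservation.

Lossless test: (GH)⁺ = {AGH}, which is a superkey of neither fragment — lossy.
Dependency preservation: the restricted closure of {E} across the fragments never reaches {A}, so E → A cannot be enforced without a join — not preserved.

lossy and not dependency-preserving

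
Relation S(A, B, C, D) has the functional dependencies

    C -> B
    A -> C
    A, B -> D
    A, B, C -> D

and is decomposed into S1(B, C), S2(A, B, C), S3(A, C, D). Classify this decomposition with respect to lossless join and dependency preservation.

lossless and dependency-preserving

Lossless test (chase): Rows 1 and 3 agree on C; apply C→B and equate their B entries. Rows 2 and 3 agree on A, B; apply A, B→D and equate their D entries. Row 2 is now all distinguished symbols — the join is lossless.
Dependency preservation: A, B → D; A, B, C → D are not contained in any single fragment, but the restricted closure of each left-hand side across the fragments still reaches the right-hand side; the remaining FDs each lie inside some fragment. All dependencies are preserved.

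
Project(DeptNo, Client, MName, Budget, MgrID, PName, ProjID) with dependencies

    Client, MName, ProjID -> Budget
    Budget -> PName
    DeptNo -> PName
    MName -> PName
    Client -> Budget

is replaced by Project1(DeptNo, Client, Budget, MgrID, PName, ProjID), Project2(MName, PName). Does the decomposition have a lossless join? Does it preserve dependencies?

Lossless test: (PName)⁺ = {PName}, which is a superkey of neither fragment — lossy.
Dependency preservation: Client, MName, ProjID → Budget is not contained in any single fragment, but the restricted closure of its left-hand side across the fragments still reaches the right-hand side; the remaining FDs each lie inside some fragment. All dependencies are preserved.

lossy but dependency-preserving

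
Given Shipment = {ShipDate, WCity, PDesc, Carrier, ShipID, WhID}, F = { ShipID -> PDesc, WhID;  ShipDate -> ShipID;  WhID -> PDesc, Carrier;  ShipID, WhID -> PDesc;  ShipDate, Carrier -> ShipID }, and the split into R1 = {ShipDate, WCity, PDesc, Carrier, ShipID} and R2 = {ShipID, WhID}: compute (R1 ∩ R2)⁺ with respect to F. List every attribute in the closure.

R1 ∩ R2 = {ShipID}.
ShipID → PDesc, WhID applies, adding PDesc, WhID
WhID → PDesc, Carrier applies, adding Carrier
Closure: {PDesc, Carrier, ShipID, WhID}.

PDesc, Carrier, ShipID, WhID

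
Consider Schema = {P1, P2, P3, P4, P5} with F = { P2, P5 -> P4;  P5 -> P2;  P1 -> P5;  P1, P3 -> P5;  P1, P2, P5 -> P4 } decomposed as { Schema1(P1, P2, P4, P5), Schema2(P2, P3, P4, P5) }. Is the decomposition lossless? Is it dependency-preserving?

Lossless test: (P2, P4, P5)⁺ = {P2, P4, P5}, which is a superkey of neither fragment — lossy.
Dependency preservation: P1, P3 → P5 is not contained in any single fragment, but the restricted closure of its left-hand side across the fragments still reaches the right-hand side; the remaining FDs each lie inside some fragment. All dependencies are preserved.

lossy but dependency-preserving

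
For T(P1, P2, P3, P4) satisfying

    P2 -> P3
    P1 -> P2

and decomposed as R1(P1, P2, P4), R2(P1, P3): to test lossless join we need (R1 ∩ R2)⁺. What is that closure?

R1 ∩ R2 = {P1}.
P1 → P2 applies, adding P2
P2 → P3 applies, adding P3
Closure: {P1, P2, P3}.

P1, P2, P3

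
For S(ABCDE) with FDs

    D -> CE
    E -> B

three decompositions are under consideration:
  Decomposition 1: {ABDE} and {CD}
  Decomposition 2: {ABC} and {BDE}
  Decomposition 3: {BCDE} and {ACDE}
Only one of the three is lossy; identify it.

Decomposition 1: common = {D}, closure = {BCDE} → lossless.
Decomposition 2: common = {B}, closure = {B} → lossy.
Decomposition 3: common = {CDE}, closure = {BCDE} → lossless.

Decomposition 2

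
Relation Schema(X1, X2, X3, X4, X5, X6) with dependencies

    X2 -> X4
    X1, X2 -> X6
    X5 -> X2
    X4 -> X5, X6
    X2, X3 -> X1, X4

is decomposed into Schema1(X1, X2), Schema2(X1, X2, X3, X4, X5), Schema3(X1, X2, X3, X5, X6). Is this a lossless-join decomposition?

Yes

Chase test. Columns are X1, X2, X3, X4, X5, X6; row i has aⱼ where attribute j ∈ Schemai, else bᵢⱼ.
Initial tableau (one row per fragment):
  row 1: a1 a2 b13 b14 b15 b16
  row 2: a1 a2 a3 a4 a5 b26
  row 3: a1 a2 a3 b34 a5 a6
Rows 1 and 2 agree on X2; apply X2→X4 and equate their X4 entries.
Rows 1 and 3 agree on X2; apply X2→X4 and equate their X4 entries.
Rows 1 and 2 agree on X1, X2; apply X1, X2→X6 and equate their X6 entries.
Rows 1 and 3 agree on X1, X2; apply X1, X2→X6 and equate their X6 entries.
Rows 1 and 2 agree on X4; apply X4→X5, X6 and equate their X5, X6 entries.
Row 2 is now all distinguished symbols — the join is lossless.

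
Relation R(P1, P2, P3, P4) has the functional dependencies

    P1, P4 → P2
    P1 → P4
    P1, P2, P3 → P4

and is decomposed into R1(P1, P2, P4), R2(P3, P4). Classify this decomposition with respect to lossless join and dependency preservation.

lossy but dependency-preserving

Lossless test: (P4)⁺ = {P4}, which is a superkey of neither fragment — lossy.
Dependency preservation: P1, P2, P3 → P4 is not contained in any single fragment, but the restricted closure of its left-hand side across the fragments still reaches the right-hand side; the remaining FDs each lie inside some fragment. All dependencies are preserved.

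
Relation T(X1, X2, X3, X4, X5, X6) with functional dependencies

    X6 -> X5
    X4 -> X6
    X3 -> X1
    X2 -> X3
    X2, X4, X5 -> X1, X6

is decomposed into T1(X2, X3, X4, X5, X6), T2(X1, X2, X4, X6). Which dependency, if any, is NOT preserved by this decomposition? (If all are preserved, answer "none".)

Check X3 → X1: no single fragment contains all of {X1, X3}, and the restricted closure of {X3} across the fragments never reaches {X1}.
X6 → X5 is preserved.
X4 → X6 is preserved.
X2 → X3 is preserved.
X2, X4, X5 → X1, X6 is preserved.

X3 -> X1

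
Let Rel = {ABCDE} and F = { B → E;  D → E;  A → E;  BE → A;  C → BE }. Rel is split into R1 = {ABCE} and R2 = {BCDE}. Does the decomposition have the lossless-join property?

Common attributes: R1 ∩ R2 = {BCE}.
Closure of {BCE}: BE → A applies, adding A. So (BCE)⁺ = {ABCE}.
This closure contains every attribute of R1, so R1 ∩ R2 → R1. The join is lossless.

Yes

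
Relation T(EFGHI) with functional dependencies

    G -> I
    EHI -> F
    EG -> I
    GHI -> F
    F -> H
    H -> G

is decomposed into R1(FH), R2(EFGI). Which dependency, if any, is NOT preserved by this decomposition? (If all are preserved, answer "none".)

G → I lies within R2.
EHI → F: restricted closure across fragments reaches F.
EG → I lies within R2.
GHI → F: restricted closure across fragments reaches F.
F → H lies within R1.
H → G: restricted closure across fragments reaches G.
Every dependency is enforceable on the fragments, so the decomposition is dependency-preserving.

none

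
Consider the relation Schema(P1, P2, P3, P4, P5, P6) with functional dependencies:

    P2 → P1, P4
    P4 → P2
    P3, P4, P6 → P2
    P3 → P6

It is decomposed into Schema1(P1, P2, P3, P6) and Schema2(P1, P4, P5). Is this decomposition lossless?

No

Common attributes: Schema1 ∩ Schema2 = {P1}.
No dependency enlarges {P1}, so (P1)⁺ = {P1}.
The closure contains neither all of Schema1 = {P1, P2, P3, P6} nor all of Schema2 = {P1, P4, P5}, so the common attributes are not a superkey of either fragment. The join is lossy.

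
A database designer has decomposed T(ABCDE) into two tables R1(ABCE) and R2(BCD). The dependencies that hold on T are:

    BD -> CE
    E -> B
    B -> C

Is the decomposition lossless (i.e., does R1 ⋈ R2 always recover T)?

Common attributes: R1 ∩ R2 = {BC}.
No dependency enlarges {BC}, so (BC)⁺ = {BC}.
The closure contains neither all of R1 = {ABCE} nor all of R2 = {BCD}, so the common attributes are not a superkey of either fragment. The join is lossy.

No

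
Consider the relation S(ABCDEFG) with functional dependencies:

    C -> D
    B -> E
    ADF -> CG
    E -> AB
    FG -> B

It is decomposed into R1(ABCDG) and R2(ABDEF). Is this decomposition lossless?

No

Common attributes: R1 ∩ R2 = {ABD}.
Closure of {ABD}: B → E applies, adding E. So (ABD)⁺ = {ABDE}.
The closure contains neither all of R1 = {ABCDG} nor all of R2 = {ABDEF}, so the common attributes are not a superkey of either fragment. The join is lossy.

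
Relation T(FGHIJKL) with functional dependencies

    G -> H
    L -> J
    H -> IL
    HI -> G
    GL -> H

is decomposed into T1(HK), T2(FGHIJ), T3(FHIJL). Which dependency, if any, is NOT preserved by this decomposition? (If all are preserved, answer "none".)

G → H lies within T2.
L → J lies within T3.
H → IL lies within T3.
HI → G lies within T2.
GL → H: restricted closure across fragments reaches H.
Every dependency is enforceable on the fragments, so the decomposition is dependency-preserving.

none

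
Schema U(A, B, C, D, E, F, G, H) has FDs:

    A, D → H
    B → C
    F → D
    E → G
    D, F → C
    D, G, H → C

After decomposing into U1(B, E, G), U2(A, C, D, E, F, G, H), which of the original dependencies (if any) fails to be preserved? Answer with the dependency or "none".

Check B → C: no single fragment contains all of {B, C}, and the restricted closure of {B} across the fragments never reaches {C}.
A, D → H is preserved.
F → D is preserved.
E → G is preserved.
D, F → C is preserved.
D, G, H → C is preserved.

B → C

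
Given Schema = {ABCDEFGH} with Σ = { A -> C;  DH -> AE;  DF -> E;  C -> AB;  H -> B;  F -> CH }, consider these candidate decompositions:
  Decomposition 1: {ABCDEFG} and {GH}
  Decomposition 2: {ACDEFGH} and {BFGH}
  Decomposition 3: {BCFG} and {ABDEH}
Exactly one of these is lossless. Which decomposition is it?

Decomposition 2

Decomposition 1: common = {G}, closure = {G} → lossy.
Decomposition 2: common = {FGH}, closure = {ABCFGH} → lossless.
Decomposition 3: common = {B}, closure = {B} → lossy.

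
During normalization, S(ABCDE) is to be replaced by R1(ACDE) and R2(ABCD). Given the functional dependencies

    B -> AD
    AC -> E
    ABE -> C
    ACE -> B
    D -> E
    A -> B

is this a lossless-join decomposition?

Common attributes: R1 ∩ R2 = {ACD}.
Closure of {ACD}: AC → E applies, adding E; ACE → B applies, adding B. So (ACD)⁺ = {ABCDE}.
This closure contains every attribute of R1, so R1 ∩ R2 → R1. The join is lossless.

Yes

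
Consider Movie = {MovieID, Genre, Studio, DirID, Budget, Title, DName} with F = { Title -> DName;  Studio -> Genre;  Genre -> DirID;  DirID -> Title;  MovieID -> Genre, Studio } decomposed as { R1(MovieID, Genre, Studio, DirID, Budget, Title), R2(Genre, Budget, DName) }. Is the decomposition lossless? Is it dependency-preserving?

lossless but not dependency-preserving

Lossless test: (Genre, Budget)⁺ = {Genre, DirID, Budget, Title, DName}, which contains all of one fragment — lossless.
Dependency preservation: the restricted closure of {Title} across the fragments never reaches {DName}, so Title → DName cannot be enforced without a join — not preserved.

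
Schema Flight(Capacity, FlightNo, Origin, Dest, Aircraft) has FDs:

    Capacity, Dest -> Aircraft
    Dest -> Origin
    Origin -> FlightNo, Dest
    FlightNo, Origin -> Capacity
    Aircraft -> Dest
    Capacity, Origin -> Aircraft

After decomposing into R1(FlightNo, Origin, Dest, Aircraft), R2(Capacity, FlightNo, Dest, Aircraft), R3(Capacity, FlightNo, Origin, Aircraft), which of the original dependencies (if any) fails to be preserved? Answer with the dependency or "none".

none

Capacity, Dest → Aircraft lies within R2.
Dest → Origin lies within R1.
Origin → FlightNo, Dest lies within R1.
FlightNo, Origin → Capacity lies within R3.
Aircraft → Dest lies within R1.
Capacity, Origin → Aircraft lies within R3.
Every dependency is enforceable on the fragments, so the decomposition is dependency-preserving.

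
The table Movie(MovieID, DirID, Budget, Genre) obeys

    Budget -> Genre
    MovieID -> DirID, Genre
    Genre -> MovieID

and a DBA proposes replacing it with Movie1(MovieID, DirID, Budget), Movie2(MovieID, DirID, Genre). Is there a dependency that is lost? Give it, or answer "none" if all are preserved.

none

Budget → Genre: restricted closure across fragments reaches Genre.
MovieID → DirID, Genre lies within Movie2.
Genre → MovieID lies within Movie2.
Every dependency is enforceable on the fragments, so the decomposition is dependency-preserving.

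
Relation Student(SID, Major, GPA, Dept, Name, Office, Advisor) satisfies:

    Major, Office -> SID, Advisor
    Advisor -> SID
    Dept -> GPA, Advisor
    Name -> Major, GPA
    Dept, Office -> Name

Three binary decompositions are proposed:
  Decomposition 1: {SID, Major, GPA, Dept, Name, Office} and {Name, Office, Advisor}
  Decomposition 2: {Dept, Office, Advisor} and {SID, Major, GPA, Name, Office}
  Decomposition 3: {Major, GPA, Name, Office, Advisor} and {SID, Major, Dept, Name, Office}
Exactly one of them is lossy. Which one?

Decomposition 2

Decomposition 1: common = {Name, Office}, closure = {SID, Major, GPA, Name, Office, Advisor} → lossless.
Decomposition 2: common = {Office}, closure = {Office} → lossy.
Decomposition 3: common = {Major, Name, Office}, closure = {SID, Major, GPA, Name, Office, Advisor} → lossless.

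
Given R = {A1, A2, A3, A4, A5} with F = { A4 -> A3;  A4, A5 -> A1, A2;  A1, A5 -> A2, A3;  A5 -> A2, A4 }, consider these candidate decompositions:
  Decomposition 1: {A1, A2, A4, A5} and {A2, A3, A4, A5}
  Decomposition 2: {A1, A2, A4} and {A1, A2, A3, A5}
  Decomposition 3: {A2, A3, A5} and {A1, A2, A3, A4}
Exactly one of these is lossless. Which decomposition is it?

Decomposition 1

Decomposition 1: common = {A2, A4, A5}, closure = {A1, A2, A3, A4, A5} → lossless.
Decomposition 2: common = {A1, A2}, closure = {A1, A2} → lossy.
Decomposition 3: common = {A2, A3}, closure = {A2, A3} → lossy.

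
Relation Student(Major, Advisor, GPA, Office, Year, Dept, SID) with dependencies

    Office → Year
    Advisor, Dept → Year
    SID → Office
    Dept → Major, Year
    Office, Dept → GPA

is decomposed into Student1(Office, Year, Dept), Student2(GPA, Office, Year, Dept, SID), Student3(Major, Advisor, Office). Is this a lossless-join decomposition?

No

Chase test. Columns are Major, Advisor, GPA, Office, Year, Dept, SID; row i has aⱼ where attribute j ∈ Studenti, else bᵢⱼ.
Initial tableau (one row per fragment):
  row 1: b11 b12 b13 a4 a5 a6 b17
  row 2: b21 b22 a3 a4 a5 a6 a7
  row 3: a1 a2 b33 a4 b35 b36 b37
Rows 1 and 3 agree on Office; apply Office→Year and equate their Year entries.
Rows 1 and 2 agree on Dept; apply Dept→Major, Year and equate their Major, Year entries.
Rows 1 and 2 agree on Office, Dept; apply Office, Dept→GPA and equate their GPA entries.
No row becomes fully distinguished — the join is lossy.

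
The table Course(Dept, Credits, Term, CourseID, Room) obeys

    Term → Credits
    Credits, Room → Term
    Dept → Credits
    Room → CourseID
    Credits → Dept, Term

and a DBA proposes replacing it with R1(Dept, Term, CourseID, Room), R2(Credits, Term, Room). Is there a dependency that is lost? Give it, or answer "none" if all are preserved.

Term → Credits lies within R2.
Credits, Room → Term lies within R2.
Dept → Credits: restricted closure across fragments reaches Credits.
Room → CourseID lies within R1.
Credits → Dept, Term: restricted closure across fragments reaches Dept, Term.
Every dependency is enforceable on the fragments, so the decomposition is dependency-preserving.

none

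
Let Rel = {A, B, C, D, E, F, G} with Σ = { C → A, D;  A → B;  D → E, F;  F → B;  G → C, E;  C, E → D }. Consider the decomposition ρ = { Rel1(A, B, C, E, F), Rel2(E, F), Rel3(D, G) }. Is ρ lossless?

Chase test. Columns are A, B, C, D, E, F, G; row i has aⱼ where attribute j ∈ Reli, else bᵢⱼ.
Initial tableau (one row per fragment):
  row 1: a1 a2 a3 b14 a5 a6 b17
  row 2: b21 b22 b23 b24 a5 a6 b27
  row 3: b31 b32 b33 a4 b35 b36 a7
Rows 1 and 2 agree on F; apply F→B and equate their B entries.
No row becomes fully distinguished — the join is lossy.

No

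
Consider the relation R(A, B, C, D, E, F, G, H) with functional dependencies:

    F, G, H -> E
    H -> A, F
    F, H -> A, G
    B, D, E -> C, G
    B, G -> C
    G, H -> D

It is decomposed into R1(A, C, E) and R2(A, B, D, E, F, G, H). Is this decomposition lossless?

Common attributes: R1 ∩ R2 = {A, E}.
No dependency enlarges {A, E}, so (A, E)⁺ = {A, E}.
The closure contains neither all of R1 = {A, C, E} nor all of R2 = {A, B, D, E, F, G, H}, so the common attributes are not a superkey of either fragment. The join is lossy.

No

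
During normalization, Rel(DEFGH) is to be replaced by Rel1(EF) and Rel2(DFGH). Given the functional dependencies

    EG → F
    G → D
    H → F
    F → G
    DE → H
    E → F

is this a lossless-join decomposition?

Common attributes: Rel1 ∩ Rel2 = {F}.
Closure of {F}: F → G applies, adding G; G → D applies, adding D. So (F)⁺ = {DFG}.
The closure contains neither all of Rel1 = {EF} nor all of Rel2 = {DFGH}, so the common attributes are not a superkey of either fragment. The join is lossy.

No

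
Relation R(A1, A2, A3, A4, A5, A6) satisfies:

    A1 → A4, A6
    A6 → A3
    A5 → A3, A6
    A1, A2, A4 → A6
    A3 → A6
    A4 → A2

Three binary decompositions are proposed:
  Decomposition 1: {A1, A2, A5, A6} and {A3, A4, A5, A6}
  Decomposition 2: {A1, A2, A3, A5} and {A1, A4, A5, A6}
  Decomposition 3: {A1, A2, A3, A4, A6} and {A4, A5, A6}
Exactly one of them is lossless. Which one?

Decomposition 2

Decomposition 1: common = {A5, A6}, closure = {A3, A5, A6} → lossy.
Decomposition 2: common = {A1, A5}, closure = {A1, A2, A3, A4, A5, A6} → lossless.
Decomposition 3: common = {A4, A6}, closure = {A2, A3, A4, A6} → lossy.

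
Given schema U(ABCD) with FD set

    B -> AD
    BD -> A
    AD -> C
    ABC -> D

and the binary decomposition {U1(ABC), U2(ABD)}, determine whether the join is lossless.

Yes

Common attributes: U1 ∩ U2 = {AB}.
Closure of {AB}: B → AD applies, adding D; AD → C applies, adding C. So (AB)⁺ = {ABCD}.
This closure contains every attribute of U1, so U1 ∩ U2 → U1. The join is lossless.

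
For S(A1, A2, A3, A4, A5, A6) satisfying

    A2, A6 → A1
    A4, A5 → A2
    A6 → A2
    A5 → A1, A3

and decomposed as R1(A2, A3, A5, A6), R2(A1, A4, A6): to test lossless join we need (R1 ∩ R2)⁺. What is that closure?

A1, A2, A6

R1 ∩ R2 = {A6}.
A6 → A2 applies, adding A2
A2, A6 → A1 applies, adding A1
Closure: {A1, A2, A6}.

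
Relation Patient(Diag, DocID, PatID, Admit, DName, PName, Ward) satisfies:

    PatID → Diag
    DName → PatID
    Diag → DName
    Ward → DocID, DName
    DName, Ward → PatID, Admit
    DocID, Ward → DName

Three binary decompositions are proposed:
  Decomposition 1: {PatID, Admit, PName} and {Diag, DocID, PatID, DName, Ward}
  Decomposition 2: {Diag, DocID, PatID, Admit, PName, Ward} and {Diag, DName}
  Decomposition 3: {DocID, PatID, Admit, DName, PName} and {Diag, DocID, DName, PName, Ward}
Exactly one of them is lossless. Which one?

Decomposition 2

Decomposition 1: common = {PatID}, closure = {Diag, PatID, DName} → lossy.
Decomposition 2: common = {Diag}, closure = {Diag, PatID, DName} → lossless.
Decomposition 3: common = {DocID, DName, PName}, closure = {Diag, DocID, PatID, DName, PName} → lossy.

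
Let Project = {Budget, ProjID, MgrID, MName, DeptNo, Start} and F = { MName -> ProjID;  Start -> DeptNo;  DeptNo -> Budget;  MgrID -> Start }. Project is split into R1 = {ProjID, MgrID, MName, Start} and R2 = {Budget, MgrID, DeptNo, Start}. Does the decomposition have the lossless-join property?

Yes

Common attributes: R1 ∩ R2 = {MgrID, Start}.
Closure of {MgrID, Start}: Start → DeptNo applies, adding DeptNo; DeptNo → Budget applies, adding Budget. So (MgrID, Start)⁺ = {Budget, MgrID, DeptNo, Start}.
This closure contains every attribute of R2, so R1 ∩ R2 → R2. The join is lossless.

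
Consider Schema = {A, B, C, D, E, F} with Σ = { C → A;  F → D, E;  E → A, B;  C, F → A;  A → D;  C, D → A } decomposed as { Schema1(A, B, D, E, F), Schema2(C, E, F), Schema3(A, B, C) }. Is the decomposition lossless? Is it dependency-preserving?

Lossless test (chase): Rows 2 and 3 agree on C; apply C→A and equate their A entries. Rows 1 and 2 agree on F; apply F→D, E and equate their D, E entries. Rows 1 and 2 agree on E; apply E→A, B and equate their A, B entries. Rows 1 and 3 agree on A; apply A→D and equate their D entries. Row 2 is now all distinguished symbols — the join is lossless.
Dependency preservation: C, F → A; C, D → A are not contained in any single fragment, but the restricted closure of each left-hand side across the fragments still reaches the right-hand side; the remaining FDs each lie inside some fragment. All dependencies are preserved.

lossless and dependency-preserving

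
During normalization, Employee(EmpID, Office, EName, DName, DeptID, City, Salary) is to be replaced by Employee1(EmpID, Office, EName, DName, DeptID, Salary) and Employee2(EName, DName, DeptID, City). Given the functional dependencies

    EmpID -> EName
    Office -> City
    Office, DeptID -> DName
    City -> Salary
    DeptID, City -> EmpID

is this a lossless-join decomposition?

Common attributes: Employee1 ∩ Employee2 = {EName, DName, DeptID}.
No dependency enlarges {EName, DName, DeptID}, so (EName, DName, DeptID)⁺ = {EName, DName, DeptID}.
The closure contains neither all of Employee1 = {EmpID, Office, EName, DName, DeptID, Salary} nor all of Employee2 = {EName, DName, DeptID, City}, so the common attributes are not a superkey of either fragment. The join is lossy.

No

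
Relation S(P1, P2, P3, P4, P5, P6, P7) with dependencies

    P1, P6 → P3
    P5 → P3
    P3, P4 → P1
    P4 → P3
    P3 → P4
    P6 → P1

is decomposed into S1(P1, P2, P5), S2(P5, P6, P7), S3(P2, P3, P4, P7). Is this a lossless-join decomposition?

Chase test. Columns are P1, P2, P3, P4, P5, P6, P7; row i has aⱼ where attribute j ∈ Si, else bᵢⱼ.
Initial tableau (one row per fragment):
  row 1: a1 a2 b13 b14 a5 b16 b17
  row 2: b21 b22 b23 b24 a5 a6 a7
  row 3: b31 a2 a3 a4 b35 b36 a7
Rows 1 and 2 agree on P5; apply P5→P3 and equate their P3 entries.
Rows 1 and 2 agree on P3; apply P3→P4 and equate their P4 entries.
Rows 1 and 2 agree on P3, P4; apply P3, P4→P1 and equate their P1 entries.
No row becomes fully distinguished — the join is lossy.

No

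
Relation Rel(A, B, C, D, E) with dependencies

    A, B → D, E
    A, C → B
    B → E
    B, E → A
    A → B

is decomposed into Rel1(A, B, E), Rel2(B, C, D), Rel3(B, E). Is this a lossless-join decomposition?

Yes

Chase test. Columns are A, B, C, D, E; row i has aⱼ where attribute j ∈ Reli, else bᵢⱼ.
Initial tableau (one row per fragment):
  row 1: a1 a2 b13 b14 a5
  row 2: b21 a2 a3 a4 b25
  row 3: b31 a2 b33 b34 a5
Rows 1 and 2 agree on B; apply B→E and equate their E entries.
Rows 1 and 2 agree on B, E; apply B, E→A and equate their A entries.
Rows 1 and 3 agree on B, E; apply B, E→A and equate their A entries.
Rows 1 and 2 agree on A, B; apply A, B→D, E and equate their D, E entries.
Rows 1 and 3 agree on A, B; apply A, B→D, E and equate their D, E entries.
Row 2 is now all distinguished symbols — the join is lossless.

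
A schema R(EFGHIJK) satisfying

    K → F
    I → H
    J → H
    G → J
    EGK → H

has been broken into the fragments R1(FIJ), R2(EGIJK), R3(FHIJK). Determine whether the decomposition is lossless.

Yes

Chase test. Columns are EFGHIJK; row i has aⱼ where attribute j ∈ Ri, else bᵢⱼ.
Initial tableau (one row per fragment):
  row 1: b11 a2 b13 b14 a5 a6 b17
  row 2: a1 b22 a3 b24 a5 a6 a7
  row 3: b31 a2 b33 a4 a5 a6 a7
Rows 2 and 3 agree on K; apply K→F and equate their F entries.
Rows 1 and 2 agree on I; apply I→H and equate their H entries.
Rows 1 and 3 agree on I; apply I→H and equate their H entries.
Row 2 is now all distinguished symbols — the join is lossless.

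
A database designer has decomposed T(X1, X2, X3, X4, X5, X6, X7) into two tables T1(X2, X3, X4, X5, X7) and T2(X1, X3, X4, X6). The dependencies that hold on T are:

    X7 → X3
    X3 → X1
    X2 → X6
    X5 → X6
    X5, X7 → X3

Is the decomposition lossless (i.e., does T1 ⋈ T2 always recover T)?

Common attributes: T1 ∩ T2 = {X3, X4}.
Closure of {X3, X4}: X3 → X1 applies, adding X1. So (X3, X4)⁺ = {X1, X3, X4}.
The closure contains neither all of T1 = {X2, X3, X4, X5, X7} nor all of T2 = {X1, X3, X4, X6}, so the common attributes are not a superkey of either fragment. The join is lossy.

No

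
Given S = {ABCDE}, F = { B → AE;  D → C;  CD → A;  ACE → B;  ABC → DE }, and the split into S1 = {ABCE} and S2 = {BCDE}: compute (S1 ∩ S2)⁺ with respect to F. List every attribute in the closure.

ABCDE

S1 ∩ S2 = {BCE}.
B → AE applies, adding A
ABC → DE applies, adding D
Closure: {ABCDE}.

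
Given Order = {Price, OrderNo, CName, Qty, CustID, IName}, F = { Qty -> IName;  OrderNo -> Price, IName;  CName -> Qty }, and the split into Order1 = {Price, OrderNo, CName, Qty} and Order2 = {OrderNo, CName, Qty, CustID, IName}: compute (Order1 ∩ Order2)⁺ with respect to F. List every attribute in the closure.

Order1 ∩ Order2 = {OrderNo, CName, Qty}.
Qty → IName applies, adding IName
OrderNo → Price, IName applies, adding Price
Closure: {Price, OrderNo, CName, Qty, IName}.

Price, OrderNo, CName, Qty, IName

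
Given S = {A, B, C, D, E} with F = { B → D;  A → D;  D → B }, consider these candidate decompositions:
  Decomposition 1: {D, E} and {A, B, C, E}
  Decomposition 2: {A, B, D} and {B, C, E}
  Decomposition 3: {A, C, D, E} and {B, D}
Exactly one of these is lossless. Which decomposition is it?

Decomposition 3

Decomposition 1: common = {E}, closure = {E} → lossy.
Decomposition 2: common = {B}, closure = {B, D} → lossy.
Decomposition 3: common = {D}, closure = {B, D} → lossless.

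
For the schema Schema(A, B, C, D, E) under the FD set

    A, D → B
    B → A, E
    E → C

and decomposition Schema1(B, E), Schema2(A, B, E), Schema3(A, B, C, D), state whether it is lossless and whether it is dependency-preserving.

lossless but not dependency-preserving

Lossless test (chase): Rows 1 and 2 agree on B; apply B→A, E and equate their A, E entries. Rows 1 and 3 agree on B; apply B→A, E and equate their A, E entries. Rows 1 and 2 agree on E; apply E→C and equate their C entries. Rows 1 and 3 agree on E; apply E→C and equate their C entries. Row 3 is now all distinguished symbols — the join is lossless.
Dependency preservation: the restricted closure of {E} across the fragments never reaches {C}, so E → C cannot be enforced without a join — not preserved.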